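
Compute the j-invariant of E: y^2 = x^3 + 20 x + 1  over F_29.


Delta = -16(4 a^3 + 27 b^2) mod 29 = 27
-1728 * (4 a)^3 = -1728 * (4*20)^3 mod 29 = 2
j = 2 * 27^(-1) mod 29 = 28

j = 28 (mod 29)


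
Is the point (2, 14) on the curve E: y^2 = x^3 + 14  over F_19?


Check whether y^2 = x^3 + 0 x + 14 (mod 19) for (x, y) = (2, 14).
LHS: y^2 = 14^2 mod 19 = 6
RHS: x^3 + 0 x + 14 = 2^3 + 0*2 + 14 mod 19 = 3
LHS != RHS

No, not on the curve


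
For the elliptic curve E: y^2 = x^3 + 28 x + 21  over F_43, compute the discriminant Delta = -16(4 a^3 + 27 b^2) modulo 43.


4 a^3 + 27 b^2 = 4*28^3 + 27*21^2 = 87808 + 11907 = 99715
Delta = -16 * (99715) = -1595440
Delta mod 43 = 32

Delta = 32 (mod 43)


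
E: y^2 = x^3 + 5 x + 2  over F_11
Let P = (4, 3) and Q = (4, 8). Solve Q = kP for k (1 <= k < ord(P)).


Enumerate multiples of P until we hit Q = (4, 8):
  1P = (4, 3)
  2P = (8, 2)
  3P = (8, 9)
  4P = (4, 8)
Match found at i = 4.

k = 4


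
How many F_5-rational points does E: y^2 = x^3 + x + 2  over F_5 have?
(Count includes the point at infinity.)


For each x in F_5, count y with y^2 = x^3 + 1 x + 2 mod 5:
  x = 1: RHS = 4, y in [2, 3]  -> 2 point(s)
  x = 4: RHS = 0, y in [0]  -> 1 point(s)
Affine points: 3. Add the point at infinity: total = 4.

#E(F_5) = 4


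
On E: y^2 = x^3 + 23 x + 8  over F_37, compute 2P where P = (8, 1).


Doubling: s = (3 x1^2 + a) / (2 y1)
s = (3*8^2 + 23) / (2*1) mod 37 = 15
x3 = s^2 - 2 x1 mod 37 = 15^2 - 2*8 = 24
y3 = s (x1 - x3) - y1 mod 37 = 15 * (8 - 24) - 1 = 18

2P = (24, 18)


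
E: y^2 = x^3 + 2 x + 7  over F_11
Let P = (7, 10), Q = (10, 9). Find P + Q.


P != Q, so use the chord formula.
s = (y2 - y1) / (x2 - x1) = (10) / (3) mod 11 = 7
x3 = s^2 - x1 - x2 mod 11 = 7^2 - 7 - 10 = 10
y3 = s (x1 - x3) - y1 mod 11 = 7 * (7 - 10) - 10 = 2

P + Q = (10, 2)


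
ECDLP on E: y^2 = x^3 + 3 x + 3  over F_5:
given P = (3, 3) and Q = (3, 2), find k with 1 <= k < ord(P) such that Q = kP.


Enumerate multiples of P until we hit Q = (3, 2):
  1P = (3, 3)
  2P = (4, 2)
  3P = (4, 3)
  4P = (3, 2)
Match found at i = 4.

k = 4


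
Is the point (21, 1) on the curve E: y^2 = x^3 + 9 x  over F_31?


Check whether y^2 = x^3 + 9 x + 0 (mod 31) for (x, y) = (21, 1).
LHS: y^2 = 1^2 mod 31 = 1
RHS: x^3 + 9 x + 0 = 21^3 + 9*21 + 0 mod 31 = 26
LHS != RHS

No, not on the curve


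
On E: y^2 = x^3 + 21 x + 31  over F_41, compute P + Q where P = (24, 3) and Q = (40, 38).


P != Q, so use the chord formula.
s = (y2 - y1) / (x2 - x1) = (35) / (16) mod 41 = 15
x3 = s^2 - x1 - x2 mod 41 = 15^2 - 24 - 40 = 38
y3 = s (x1 - x3) - y1 mod 41 = 15 * (24 - 38) - 3 = 33

P + Q = (38, 33)


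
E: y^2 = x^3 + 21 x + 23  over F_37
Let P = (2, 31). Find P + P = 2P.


Doubling: s = (3 x1^2 + a) / (2 y1)
s = (3*2^2 + 21) / (2*31) mod 37 = 25
x3 = s^2 - 2 x1 mod 37 = 25^2 - 2*2 = 29
y3 = s (x1 - x3) - y1 mod 37 = 25 * (2 - 29) - 31 = 34

2P = (29, 34)


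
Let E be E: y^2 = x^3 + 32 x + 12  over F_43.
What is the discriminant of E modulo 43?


4 a^3 + 27 b^2 = 4*32^3 + 27*12^2 = 131072 + 3888 = 134960
Delta = -16 * (134960) = -2159360
Delta mod 43 = 14

Delta = 14 (mod 43)


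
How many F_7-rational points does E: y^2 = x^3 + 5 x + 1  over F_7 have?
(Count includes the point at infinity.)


For each x in F_7, count y with y^2 = x^3 + 5 x + 1 mod 7:
  x = 0: RHS = 1, y in [1, 6]  -> 2 point(s)
  x = 1: RHS = 0, y in [0]  -> 1 point(s)
  x = 3: RHS = 1, y in [1, 6]  -> 2 point(s)
  x = 4: RHS = 1, y in [1, 6]  -> 2 point(s)
  x = 5: RHS = 4, y in [2, 5]  -> 2 point(s)
  x = 6: RHS = 2, y in [3, 4]  -> 2 point(s)
Affine points: 11. Add the point at infinity: total = 12.

#E(F_7) = 12


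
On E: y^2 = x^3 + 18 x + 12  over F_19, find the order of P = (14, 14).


Compute successive multiples of P until we hit O:
  1P = (14, 14)
  2P = (7, 14)
  3P = (17, 5)
  4P = (16, 11)
  5P = (15, 16)
  6P = (13, 7)
  7P = (3, 6)
  8P = (3, 13)
  ... (continuing to 15P)
  15P = O

ord(P) = 15


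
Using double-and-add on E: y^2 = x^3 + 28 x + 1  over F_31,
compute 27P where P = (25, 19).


k = 27 = 11011_2 (binary, LSB first: 11011)
Double-and-add from P = (25, 19):
  bit 0 = 1: acc = O + (25, 19) = (25, 19)
  bit 1 = 1: acc = (25, 19) + (20, 25) = (11, 20)
  bit 2 = 0: acc unchanged = (11, 20)
  bit 3 = 1: acc = (11, 20) + (24, 12) = (5, 24)
  bit 4 = 1: acc = (5, 24) + (19, 18) = (23, 28)

27P = (23, 28)


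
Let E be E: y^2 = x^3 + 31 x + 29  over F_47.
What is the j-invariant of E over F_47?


Delta = -16(4 a^3 + 27 b^2) mod 47 = 23
-1728 * (4 a)^3 = -1728 * (4*31)^3 mod 47 = 7
j = 7 * 23^(-1) mod 47 = 33

j = 33 (mod 47)


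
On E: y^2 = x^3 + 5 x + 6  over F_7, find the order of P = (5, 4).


Compute successive multiples of P until we hit O:
  1P = (5, 4)
  2P = (6, 0)
  3P = (5, 3)
  4P = O

ord(P) = 4


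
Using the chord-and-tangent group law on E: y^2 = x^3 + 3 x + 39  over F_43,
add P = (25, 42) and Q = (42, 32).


P != Q, so use the chord formula.
s = (y2 - y1) / (x2 - x1) = (33) / (17) mod 43 = 7
x3 = s^2 - x1 - x2 mod 43 = 7^2 - 25 - 42 = 25
y3 = s (x1 - x3) - y1 mod 43 = 7 * (25 - 25) - 42 = 1

P + Q = (25, 1)


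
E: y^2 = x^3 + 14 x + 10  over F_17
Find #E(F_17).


For each x in F_17, count y with y^2 = x^3 + 14 x + 10 mod 17:
  x = 1: RHS = 8, y in [5, 12]  -> 2 point(s)
  x = 5: RHS = 1, y in [1, 16]  -> 2 point(s)
  x = 6: RHS = 4, y in [2, 15]  -> 2 point(s)
  x = 7: RHS = 9, y in [3, 14]  -> 2 point(s)
  x = 9: RHS = 15, y in [7, 10]  -> 2 point(s)
  x = 11: RHS = 16, y in [4, 13]  -> 2 point(s)
  x = 12: RHS = 2, y in [6, 11]  -> 2 point(s)
  x = 13: RHS = 9, y in [3, 14]  -> 2 point(s)
  x = 14: RHS = 9, y in [3, 14]  -> 2 point(s)
  x = 15: RHS = 8, y in [5, 12]  -> 2 point(s)
Affine points: 20. Add the point at infinity: total = 21.

#E(F_17) = 21


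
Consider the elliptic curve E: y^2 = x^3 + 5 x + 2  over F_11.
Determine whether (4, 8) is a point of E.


Check whether y^2 = x^3 + 5 x + 2 (mod 11) for (x, y) = (4, 8).
LHS: y^2 = 8^2 mod 11 = 9
RHS: x^3 + 5 x + 2 = 4^3 + 5*4 + 2 mod 11 = 9
LHS = RHS

Yes, on the curve


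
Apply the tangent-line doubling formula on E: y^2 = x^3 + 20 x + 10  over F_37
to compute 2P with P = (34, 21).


Doubling: s = (3 x1^2 + a) / (2 y1)
s = (3*34^2 + 20) / (2*21) mod 37 = 2
x3 = s^2 - 2 x1 mod 37 = 2^2 - 2*34 = 10
y3 = s (x1 - x3) - y1 mod 37 = 2 * (34 - 10) - 21 = 27

2P = (10, 27)


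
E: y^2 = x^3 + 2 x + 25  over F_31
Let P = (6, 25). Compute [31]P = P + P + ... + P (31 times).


k = 31 = 11111_2 (binary, LSB first: 11111)
Double-and-add from P = (6, 25):
  bit 0 = 1: acc = O + (6, 25) = (6, 25)
  bit 1 = 1: acc = (6, 25) + (4, 29) = (25, 13)
  bit 2 = 1: acc = (25, 13) + (1, 11) = (19, 3)
  bit 3 = 1: acc = (19, 3) + (14, 10) = (26, 13)
  bit 4 = 1: acc = (26, 13) + (13, 4) = (0, 5)

31P = (0, 5)


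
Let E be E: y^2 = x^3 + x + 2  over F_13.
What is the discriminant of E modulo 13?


4 a^3 + 27 b^2 = 4*1^3 + 27*2^2 = 4 + 108 = 112
Delta = -16 * (112) = -1792
Delta mod 13 = 2

Delta = 2 (mod 13)


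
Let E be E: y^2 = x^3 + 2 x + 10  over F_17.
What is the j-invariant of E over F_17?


Delta = -16(4 a^3 + 27 b^2) mod 17 = 12
-1728 * (4 a)^3 = -1728 * (4*2)^3 mod 17 = 12
j = 12 * 12^(-1) mod 17 = 1

j = 1 (mod 17)


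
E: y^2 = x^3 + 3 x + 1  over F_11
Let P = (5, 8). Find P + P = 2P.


Doubling: s = (3 x1^2 + a) / (2 y1)
s = (3*5^2 + 3) / (2*8) mod 11 = 9
x3 = s^2 - 2 x1 mod 11 = 9^2 - 2*5 = 5
y3 = s (x1 - x3) - y1 mod 11 = 9 * (5 - 5) - 8 = 3

2P = (5, 3)


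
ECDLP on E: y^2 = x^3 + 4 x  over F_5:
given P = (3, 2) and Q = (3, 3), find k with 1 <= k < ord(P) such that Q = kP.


Enumerate multiples of P until we hit Q = (3, 3):
  1P = (3, 2)
  2P = (0, 0)
  3P = (3, 3)
Match found at i = 3.

k = 3


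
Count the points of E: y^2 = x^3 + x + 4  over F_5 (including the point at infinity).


For each x in F_5, count y with y^2 = x^3 + 1 x + 4 mod 5:
  x = 0: RHS = 4, y in [2, 3]  -> 2 point(s)
  x = 1: RHS = 1, y in [1, 4]  -> 2 point(s)
  x = 2: RHS = 4, y in [2, 3]  -> 2 point(s)
  x = 3: RHS = 4, y in [2, 3]  -> 2 point(s)
Affine points: 8. Add the point at infinity: total = 9.

#E(F_5) = 9


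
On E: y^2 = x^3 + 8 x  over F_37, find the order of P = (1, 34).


Compute successive multiples of P until we hit O:
  1P = (1, 34)
  2P = (25, 10)
  3P = (12, 14)
  4P = (27, 20)
  5P = (36, 19)
  6P = (10, 28)
  7P = (10, 9)
  8P = (36, 18)
  ... (continuing to 13P)
  13P = O

ord(P) = 13


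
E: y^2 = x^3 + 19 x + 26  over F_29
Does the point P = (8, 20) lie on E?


Check whether y^2 = x^3 + 19 x + 26 (mod 29) for (x, y) = (8, 20).
LHS: y^2 = 20^2 mod 29 = 23
RHS: x^3 + 19 x + 26 = 8^3 + 19*8 + 26 mod 29 = 23
LHS = RHS

Yes, on the curve


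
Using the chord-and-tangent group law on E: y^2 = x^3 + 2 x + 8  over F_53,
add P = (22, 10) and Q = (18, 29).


P != Q, so use the chord formula.
s = (y2 - y1) / (x2 - x1) = (19) / (49) mod 53 = 35
x3 = s^2 - x1 - x2 mod 53 = 35^2 - 22 - 18 = 19
y3 = s (x1 - x3) - y1 mod 53 = 35 * (22 - 19) - 10 = 42

P + Q = (19, 42)


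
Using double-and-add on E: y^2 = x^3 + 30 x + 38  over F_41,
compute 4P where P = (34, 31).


k = 4 = 100_2 (binary, LSB first: 001)
Double-and-add from P = (34, 31):
  bit 0 = 0: acc unchanged = O
  bit 1 = 0: acc unchanged = O
  bit 2 = 1: acc = O + (34, 31) = (34, 31)

4P = (34, 31)


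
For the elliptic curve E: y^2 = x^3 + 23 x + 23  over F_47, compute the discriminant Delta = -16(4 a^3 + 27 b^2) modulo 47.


4 a^3 + 27 b^2 = 4*23^3 + 27*23^2 = 48668 + 14283 = 62951
Delta = -16 * (62951) = -1007216
Delta mod 47 = 41

Delta = 41 (mod 47)


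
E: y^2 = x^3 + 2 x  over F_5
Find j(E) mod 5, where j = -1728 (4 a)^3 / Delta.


Delta = -16(4 a^3 + 27 b^2) mod 5 = 3
-1728 * (4 a)^3 = -1728 * (4*2)^3 mod 5 = 4
j = 4 * 3^(-1) mod 5 = 3

j = 3 (mod 5)


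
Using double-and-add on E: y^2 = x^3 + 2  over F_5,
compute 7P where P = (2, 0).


k = 7 = 111_2 (binary, LSB first: 111)
Double-and-add from P = (2, 0):
  bit 0 = 1: acc = O + (2, 0) = (2, 0)
  bit 1 = 1: acc = (2, 0) + O = (2, 0)
  bit 2 = 1: acc = (2, 0) + O = (2, 0)

7P = (2, 0)


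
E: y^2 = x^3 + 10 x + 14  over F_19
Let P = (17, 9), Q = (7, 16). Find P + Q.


P != Q, so use the chord formula.
s = (y2 - y1) / (x2 - x1) = (7) / (9) mod 19 = 5
x3 = s^2 - x1 - x2 mod 19 = 5^2 - 17 - 7 = 1
y3 = s (x1 - x3) - y1 mod 19 = 5 * (17 - 1) - 9 = 14

P + Q = (1, 14)


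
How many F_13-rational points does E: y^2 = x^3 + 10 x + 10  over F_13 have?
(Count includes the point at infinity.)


For each x in F_13, count y with y^2 = x^3 + 10 x + 10 mod 13:
  x = 0: RHS = 10, y in [6, 7]  -> 2 point(s)
  x = 2: RHS = 12, y in [5, 8]  -> 2 point(s)
  x = 4: RHS = 10, y in [6, 7]  -> 2 point(s)
  x = 5: RHS = 3, y in [4, 9]  -> 2 point(s)
  x = 6: RHS = 0, y in [0]  -> 1 point(s)
  x = 8: RHS = 4, y in [2, 11]  -> 2 point(s)
  x = 9: RHS = 10, y in [6, 7]  -> 2 point(s)
  x = 12: RHS = 12, y in [5, 8]  -> 2 point(s)
Affine points: 15. Add the point at infinity: total = 16.

#E(F_13) = 16


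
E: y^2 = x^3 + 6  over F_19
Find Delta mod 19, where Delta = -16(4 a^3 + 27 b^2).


4 a^3 + 27 b^2 = 4*0^3 + 27*6^2 = 0 + 972 = 972
Delta = -16 * (972) = -15552
Delta mod 19 = 9

Delta = 9 (mod 19)


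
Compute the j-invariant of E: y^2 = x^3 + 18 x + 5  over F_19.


Delta = -16(4 a^3 + 27 b^2) mod 19 = 18
-1728 * (4 a)^3 = -1728 * (4*18)^3 mod 19 = 12
j = 12 * 18^(-1) mod 19 = 7

j = 7 (mod 19)


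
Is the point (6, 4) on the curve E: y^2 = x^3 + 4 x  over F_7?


Check whether y^2 = x^3 + 4 x + 0 (mod 7) for (x, y) = (6, 4).
LHS: y^2 = 4^2 mod 7 = 2
RHS: x^3 + 4 x + 0 = 6^3 + 4*6 + 0 mod 7 = 2
LHS = RHS

Yes, on the curve


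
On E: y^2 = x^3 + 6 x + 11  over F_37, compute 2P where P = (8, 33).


Doubling: s = (3 x1^2 + a) / (2 y1)
s = (3*8^2 + 6) / (2*33) mod 37 = 3
x3 = s^2 - 2 x1 mod 37 = 3^2 - 2*8 = 30
y3 = s (x1 - x3) - y1 mod 37 = 3 * (8 - 30) - 33 = 12

2P = (30, 12)


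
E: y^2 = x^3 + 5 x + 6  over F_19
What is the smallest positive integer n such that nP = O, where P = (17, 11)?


Compute successive multiples of P until we hit O:
  1P = (17, 11)
  2P = (15, 13)
  3P = (7, 17)
  4P = (6, 9)
  5P = (2, 9)
  6P = (5, 2)
  7P = (13, 11)
  8P = (8, 8)
  ... (continuing to 26P)
  26P = O

ord(P) = 26


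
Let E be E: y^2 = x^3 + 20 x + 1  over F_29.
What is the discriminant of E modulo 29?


4 a^3 + 27 b^2 = 4*20^3 + 27*1^2 = 32000 + 27 = 32027
Delta = -16 * (32027) = -512432
Delta mod 29 = 27

Delta = 27 (mod 29)


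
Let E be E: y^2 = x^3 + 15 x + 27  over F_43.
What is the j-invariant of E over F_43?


Delta = -16(4 a^3 + 27 b^2) mod 43 = 36
-1728 * (4 a)^3 = -1728 * (4*15)^3 mod 43 = 41
j = 41 * 36^(-1) mod 43 = 31

j = 31 (mod 43)


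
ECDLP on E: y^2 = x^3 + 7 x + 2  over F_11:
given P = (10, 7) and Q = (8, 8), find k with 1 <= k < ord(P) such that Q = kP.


Enumerate multiples of P until we hit Q = (8, 8):
  1P = (10, 7)
  2P = (7, 3)
  3P = (8, 3)
  4P = (8, 8)
Match found at i = 4.

k = 4


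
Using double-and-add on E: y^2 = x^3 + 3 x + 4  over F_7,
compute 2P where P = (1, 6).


k = 2 = 10_2 (binary, LSB first: 01)
Double-and-add from P = (1, 6):
  bit 0 = 0: acc unchanged = O
  bit 1 = 1: acc = O + (0, 5) = (0, 5)

2P = (0, 5)


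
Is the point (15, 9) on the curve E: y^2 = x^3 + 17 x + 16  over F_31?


Check whether y^2 = x^3 + 17 x + 16 (mod 31) for (x, y) = (15, 9).
LHS: y^2 = 9^2 mod 31 = 19
RHS: x^3 + 17 x + 16 = 15^3 + 17*15 + 16 mod 31 = 19
LHS = RHS

Yes, on the curve


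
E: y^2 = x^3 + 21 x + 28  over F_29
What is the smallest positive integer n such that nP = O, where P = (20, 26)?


Compute successive multiples of P until we hit O:
  1P = (20, 26)
  2P = (11, 13)
  3P = (23, 18)
  4P = (6, 14)
  5P = (28, 21)
  6P = (19, 6)
  7P = (13, 27)
  8P = (12, 6)
  ... (continuing to 39P)
  39P = O

ord(P) = 39


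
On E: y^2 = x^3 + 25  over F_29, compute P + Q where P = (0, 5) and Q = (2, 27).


P != Q, so use the chord formula.
s = (y2 - y1) / (x2 - x1) = (22) / (2) mod 29 = 11
x3 = s^2 - x1 - x2 mod 29 = 11^2 - 0 - 2 = 3
y3 = s (x1 - x3) - y1 mod 29 = 11 * (0 - 3) - 5 = 20

P + Q = (3, 20)


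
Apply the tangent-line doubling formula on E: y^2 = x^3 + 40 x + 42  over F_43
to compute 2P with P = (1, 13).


Doubling: s = (3 x1^2 + a) / (2 y1)
s = (3*1^2 + 40) / (2*13) mod 43 = 0
x3 = s^2 - 2 x1 mod 43 = 0^2 - 2*1 = 41
y3 = s (x1 - x3) - y1 mod 43 = 0 * (1 - 41) - 13 = 30

2P = (41, 30)


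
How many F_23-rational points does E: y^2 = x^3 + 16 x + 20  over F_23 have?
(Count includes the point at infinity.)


For each x in F_23, count y with y^2 = x^3 + 16 x + 20 mod 23:
  x = 3: RHS = 3, y in [7, 16]  -> 2 point(s)
  x = 5: RHS = 18, y in [8, 15]  -> 2 point(s)
  x = 8: RHS = 16, y in [4, 19]  -> 2 point(s)
  x = 11: RHS = 9, y in [3, 20]  -> 2 point(s)
  x = 12: RHS = 8, y in [10, 13]  -> 2 point(s)
  x = 15: RHS = 1, y in [1, 22]  -> 2 point(s)
  x = 16: RHS = 2, y in [5, 18]  -> 2 point(s)
  x = 21: RHS = 3, y in [7, 16]  -> 2 point(s)
  x = 22: RHS = 3, y in [7, 16]  -> 2 point(s)
Affine points: 18. Add the point at infinity: total = 19.

#E(F_23) = 19


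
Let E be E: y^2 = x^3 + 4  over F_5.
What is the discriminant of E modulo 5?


4 a^3 + 27 b^2 = 4*0^3 + 27*4^2 = 0 + 432 = 432
Delta = -16 * (432) = -6912
Delta mod 5 = 3

Delta = 3 (mod 5)


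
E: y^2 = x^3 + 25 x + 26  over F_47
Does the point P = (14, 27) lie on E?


Check whether y^2 = x^3 + 25 x + 26 (mod 47) for (x, y) = (14, 27).
LHS: y^2 = 27^2 mod 47 = 24
RHS: x^3 + 25 x + 26 = 14^3 + 25*14 + 26 mod 47 = 18
LHS != RHS

No, not on the curve


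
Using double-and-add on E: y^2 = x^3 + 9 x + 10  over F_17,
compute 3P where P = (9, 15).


k = 3 = 11_2 (binary, LSB first: 11)
Double-and-add from P = (9, 15):
  bit 0 = 1: acc = O + (9, 15) = (9, 15)
  bit 1 = 1: acc = (9, 15) + (7, 12) = (16, 0)

3P = (16, 0)


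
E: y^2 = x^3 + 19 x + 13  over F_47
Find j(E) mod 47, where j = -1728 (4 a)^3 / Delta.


Delta = -16(4 a^3 + 27 b^2) mod 47 = 34
-1728 * (4 a)^3 = -1728 * (4*19)^3 mod 47 = 3
j = 3 * 34^(-1) mod 47 = 7

j = 7 (mod 47)


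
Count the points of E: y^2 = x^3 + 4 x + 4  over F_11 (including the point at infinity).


For each x in F_11, count y with y^2 = x^3 + 4 x + 4 mod 11:
  x = 0: RHS = 4, y in [2, 9]  -> 2 point(s)
  x = 1: RHS = 9, y in [3, 8]  -> 2 point(s)
  x = 2: RHS = 9, y in [3, 8]  -> 2 point(s)
  x = 7: RHS = 1, y in [1, 10]  -> 2 point(s)
  x = 8: RHS = 9, y in [3, 8]  -> 2 point(s)
Affine points: 10. Add the point at infinity: total = 11.

#E(F_11) = 11


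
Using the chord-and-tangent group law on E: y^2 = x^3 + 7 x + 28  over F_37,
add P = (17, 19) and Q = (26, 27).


P != Q, so use the chord formula.
s = (y2 - y1) / (x2 - x1) = (8) / (9) mod 37 = 5
x3 = s^2 - x1 - x2 mod 37 = 5^2 - 17 - 26 = 19
y3 = s (x1 - x3) - y1 mod 37 = 5 * (17 - 19) - 19 = 8

P + Q = (19, 8)


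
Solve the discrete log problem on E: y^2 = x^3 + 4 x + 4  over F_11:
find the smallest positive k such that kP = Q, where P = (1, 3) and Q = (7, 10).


Enumerate multiples of P until we hit Q = (7, 10):
  1P = (1, 3)
  2P = (7, 1)
  3P = (8, 3)
  4P = (2, 8)
  5P = (0, 2)
  6P = (0, 9)
  7P = (2, 3)
  8P = (8, 8)
  9P = (7, 10)
Match found at i = 9.

k = 9


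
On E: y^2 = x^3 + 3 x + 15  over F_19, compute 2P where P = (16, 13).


Doubling: s = (3 x1^2 + a) / (2 y1)
s = (3*16^2 + 3) / (2*13) mod 19 = 7
x3 = s^2 - 2 x1 mod 19 = 7^2 - 2*16 = 17
y3 = s (x1 - x3) - y1 mod 19 = 7 * (16 - 17) - 13 = 18

2P = (17, 18)


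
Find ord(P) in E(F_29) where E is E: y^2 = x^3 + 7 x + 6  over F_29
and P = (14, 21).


Compute successive multiples of P until we hit O:
  1P = (14, 21)
  2P = (14, 8)
  3P = O

ord(P) = 3


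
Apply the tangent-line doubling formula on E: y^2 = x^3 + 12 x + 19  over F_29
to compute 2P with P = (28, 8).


Doubling: s = (3 x1^2 + a) / (2 y1)
s = (3*28^2 + 12) / (2*8) mod 29 = 10
x3 = s^2 - 2 x1 mod 29 = 10^2 - 2*28 = 15
y3 = s (x1 - x3) - y1 mod 29 = 10 * (28 - 15) - 8 = 6

2P = (15, 6)


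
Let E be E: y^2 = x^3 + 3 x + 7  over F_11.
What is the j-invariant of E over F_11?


Delta = -16(4 a^3 + 27 b^2) mod 11 = 6
-1728 * (4 a)^3 = -1728 * (4*3)^3 mod 11 = 10
j = 10 * 6^(-1) mod 11 = 9

j = 9 (mod 11)


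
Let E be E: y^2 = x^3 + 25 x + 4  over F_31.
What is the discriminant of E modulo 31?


4 a^3 + 27 b^2 = 4*25^3 + 27*4^2 = 62500 + 432 = 62932
Delta = -16 * (62932) = -1006912
Delta mod 31 = 30

Delta = 30 (mod 31)


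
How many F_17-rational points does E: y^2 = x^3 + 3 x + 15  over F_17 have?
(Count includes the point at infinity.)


For each x in F_17, count y with y^2 = x^3 + 3 x + 15 mod 17:
  x = 0: RHS = 15, y in [7, 10]  -> 2 point(s)
  x = 1: RHS = 2, y in [6, 11]  -> 2 point(s)
  x = 3: RHS = 0, y in [0]  -> 1 point(s)
  x = 5: RHS = 2, y in [6, 11]  -> 2 point(s)
  x = 10: RHS = 8, y in [5, 12]  -> 2 point(s)
  x = 11: RHS = 2, y in [6, 11]  -> 2 point(s)
  x = 14: RHS = 13, y in [8, 9]  -> 2 point(s)
  x = 15: RHS = 1, y in [1, 16]  -> 2 point(s)
Affine points: 15. Add the point at infinity: total = 16.

#E(F_17) = 16


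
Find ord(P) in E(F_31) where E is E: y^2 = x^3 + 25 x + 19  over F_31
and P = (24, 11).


Compute successive multiples of P until we hit O:
  1P = (24, 11)
  2P = (8, 7)
  3P = (1, 18)
  4P = (15, 24)
  5P = (27, 14)
  6P = (12, 1)
  7P = (0, 9)
  8P = (21, 28)
  ... (continuing to 37P)
  37P = O

ord(P) = 37


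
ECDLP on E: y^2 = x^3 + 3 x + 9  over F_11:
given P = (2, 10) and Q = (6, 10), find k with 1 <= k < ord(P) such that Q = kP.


Enumerate multiples of P until we hit Q = (6, 10):
  1P = (2, 10)
  2P = (0, 8)
  3P = (10, 4)
  4P = (3, 10)
  5P = (6, 1)
  6P = (6, 10)
Match found at i = 6.

k = 6


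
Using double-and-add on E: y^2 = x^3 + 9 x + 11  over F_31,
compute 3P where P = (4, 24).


k = 3 = 11_2 (binary, LSB first: 11)
Double-and-add from P = (4, 24):
  bit 0 = 1: acc = O + (4, 24) = (4, 24)
  bit 1 = 1: acc = (4, 24) + (10, 27) = (25, 12)

3P = (25, 12)


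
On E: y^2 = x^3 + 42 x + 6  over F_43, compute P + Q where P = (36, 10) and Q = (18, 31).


P != Q, so use the chord formula.
s = (y2 - y1) / (x2 - x1) = (21) / (25) mod 43 = 6
x3 = s^2 - x1 - x2 mod 43 = 6^2 - 36 - 18 = 25
y3 = s (x1 - x3) - y1 mod 43 = 6 * (36 - 25) - 10 = 13

P + Q = (25, 13)


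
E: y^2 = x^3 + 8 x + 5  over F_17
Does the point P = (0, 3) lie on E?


Check whether y^2 = x^3 + 8 x + 5 (mod 17) for (x, y) = (0, 3).
LHS: y^2 = 3^2 mod 17 = 9
RHS: x^3 + 8 x + 5 = 0^3 + 8*0 + 5 mod 17 = 5
LHS != RHS

No, not on the curve


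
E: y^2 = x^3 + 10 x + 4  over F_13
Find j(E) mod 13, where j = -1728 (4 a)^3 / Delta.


Delta = -16(4 a^3 + 27 b^2) mod 13 = 3
-1728 * (4 a)^3 = -1728 * (4*10)^3 mod 13 = 1
j = 1 * 3^(-1) mod 13 = 9

j = 9 (mod 13)


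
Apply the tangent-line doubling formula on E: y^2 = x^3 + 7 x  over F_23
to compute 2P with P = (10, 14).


Doubling: s = (3 x1^2 + a) / (2 y1)
s = (3*10^2 + 7) / (2*14) mod 23 = 20
x3 = s^2 - 2 x1 mod 23 = 20^2 - 2*10 = 12
y3 = s (x1 - x3) - y1 mod 23 = 20 * (10 - 12) - 14 = 15

2P = (12, 15)


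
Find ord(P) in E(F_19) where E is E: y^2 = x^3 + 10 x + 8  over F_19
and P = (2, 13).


Compute successive multiples of P until we hit O:
  1P = (2, 13)
  2P = (2, 6)
  3P = O

ord(P) = 3


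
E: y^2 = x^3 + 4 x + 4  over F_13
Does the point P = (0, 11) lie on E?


Check whether y^2 = x^3 + 4 x + 4 (mod 13) for (x, y) = (0, 11).
LHS: y^2 = 11^2 mod 13 = 4
RHS: x^3 + 4 x + 4 = 0^3 + 4*0 + 4 mod 13 = 4
LHS = RHS

Yes, on the curve


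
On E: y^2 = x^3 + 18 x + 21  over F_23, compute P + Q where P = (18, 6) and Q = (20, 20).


P != Q, so use the chord formula.
s = (y2 - y1) / (x2 - x1) = (14) / (2) mod 23 = 7
x3 = s^2 - x1 - x2 mod 23 = 7^2 - 18 - 20 = 11
y3 = s (x1 - x3) - y1 mod 23 = 7 * (18 - 11) - 6 = 20

P + Q = (11, 20)


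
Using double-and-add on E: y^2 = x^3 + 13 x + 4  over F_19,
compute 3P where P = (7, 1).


k = 3 = 11_2 (binary, LSB first: 11)
Double-and-add from P = (7, 1):
  bit 0 = 1: acc = O + (7, 1) = (7, 1)
  bit 1 = 1: acc = (7, 1) + (2, 0) = (7, 18)

3P = (7, 18)


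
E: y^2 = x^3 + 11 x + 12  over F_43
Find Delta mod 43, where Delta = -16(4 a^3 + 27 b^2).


4 a^3 + 27 b^2 = 4*11^3 + 27*12^2 = 5324 + 3888 = 9212
Delta = -16 * (9212) = -147392
Delta mod 43 = 12

Delta = 12 (mod 43)


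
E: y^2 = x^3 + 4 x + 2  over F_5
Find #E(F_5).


For each x in F_5, count y with y^2 = x^3 + 4 x + 2 mod 5:
  x = 3: RHS = 1, y in [1, 4]  -> 2 point(s)
Affine points: 2. Add the point at infinity: total = 3.

#E(F_5) = 3


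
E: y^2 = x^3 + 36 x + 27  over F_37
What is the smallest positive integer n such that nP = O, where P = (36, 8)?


Compute successive multiples of P until we hit O:
  1P = (36, 8)
  2P = (13, 18)
  3P = (24, 27)
  4P = (7, 17)
  5P = (34, 22)
  6P = (16, 0)
  7P = (34, 15)
  8P = (7, 20)
  ... (continuing to 12P)
  12P = O

ord(P) = 12


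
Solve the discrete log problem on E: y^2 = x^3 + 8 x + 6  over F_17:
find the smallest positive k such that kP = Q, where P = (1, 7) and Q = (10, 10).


Enumerate multiples of P until we hit Q = (10, 10):
  1P = (1, 7)
  2P = (2, 8)
  3P = (15, 13)
  4P = (5, 1)
  5P = (9, 5)
  6P = (6, 7)
  7P = (10, 10)
Match found at i = 7.

k = 7


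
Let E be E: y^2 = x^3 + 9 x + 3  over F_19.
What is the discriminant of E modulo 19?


4 a^3 + 27 b^2 = 4*9^3 + 27*3^2 = 2916 + 243 = 3159
Delta = -16 * (3159) = -50544
Delta mod 19 = 15

Delta = 15 (mod 19)


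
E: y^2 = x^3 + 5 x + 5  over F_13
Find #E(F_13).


For each x in F_13, count y with y^2 = x^3 + 5 x + 5 mod 13:
  x = 2: RHS = 10, y in [6, 7]  -> 2 point(s)
  x = 5: RHS = 12, y in [5, 8]  -> 2 point(s)
  x = 6: RHS = 4, y in [2, 11]  -> 2 point(s)
  x = 9: RHS = 12, y in [5, 8]  -> 2 point(s)
  x = 11: RHS = 0, y in [0]  -> 1 point(s)
  x = 12: RHS = 12, y in [5, 8]  -> 2 point(s)
Affine points: 11. Add the point at infinity: total = 12.

#E(F_13) = 12


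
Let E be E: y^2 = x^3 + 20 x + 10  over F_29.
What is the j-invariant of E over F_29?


Delta = -16(4 a^3 + 27 b^2) mod 29 = 5
-1728 * (4 a)^3 = -1728 * (4*20)^3 mod 29 = 2
j = 2 * 5^(-1) mod 29 = 12

j = 12 (mod 29)


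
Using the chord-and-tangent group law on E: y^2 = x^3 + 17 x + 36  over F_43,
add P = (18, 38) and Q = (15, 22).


P != Q, so use the chord formula.
s = (y2 - y1) / (x2 - x1) = (27) / (40) mod 43 = 34
x3 = s^2 - x1 - x2 mod 43 = 34^2 - 18 - 15 = 5
y3 = s (x1 - x3) - y1 mod 43 = 34 * (18 - 5) - 38 = 17

P + Q = (5, 17)


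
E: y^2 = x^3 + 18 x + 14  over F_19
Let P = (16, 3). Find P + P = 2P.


Doubling: s = (3 x1^2 + a) / (2 y1)
s = (3*16^2 + 18) / (2*3) mod 19 = 17
x3 = s^2 - 2 x1 mod 19 = 17^2 - 2*16 = 10
y3 = s (x1 - x3) - y1 mod 19 = 17 * (16 - 10) - 3 = 4

2P = (10, 4)


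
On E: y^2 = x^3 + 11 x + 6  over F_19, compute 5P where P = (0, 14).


k = 5 = 101_2 (binary, LSB first: 101)
Double-and-add from P = (0, 14):
  bit 0 = 1: acc = O + (0, 14) = (0, 14)
  bit 1 = 0: acc unchanged = (0, 14)
  bit 2 = 1: acc = (0, 14) + (2, 13) = (3, 16)

5P = (3, 16)


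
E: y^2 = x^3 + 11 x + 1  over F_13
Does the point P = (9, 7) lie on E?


Check whether y^2 = x^3 + 11 x + 1 (mod 13) for (x, y) = (9, 7).
LHS: y^2 = 7^2 mod 13 = 10
RHS: x^3 + 11 x + 1 = 9^3 + 11*9 + 1 mod 13 = 10
LHS = RHS

Yes, on the curve


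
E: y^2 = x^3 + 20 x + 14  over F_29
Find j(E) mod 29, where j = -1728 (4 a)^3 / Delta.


Delta = -16(4 a^3 + 27 b^2) mod 29 = 3
-1728 * (4 a)^3 = -1728 * (4*20)^3 mod 29 = 2
j = 2 * 3^(-1) mod 29 = 20

j = 20 (mod 29)


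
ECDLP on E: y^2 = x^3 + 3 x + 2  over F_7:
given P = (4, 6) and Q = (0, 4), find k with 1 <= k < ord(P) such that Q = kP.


Enumerate multiples of P until we hit Q = (0, 4):
  1P = (4, 6)
  2P = (0, 4)
Match found at i = 2.

k = 2


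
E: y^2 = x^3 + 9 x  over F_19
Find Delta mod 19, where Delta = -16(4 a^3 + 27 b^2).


4 a^3 + 27 b^2 = 4*9^3 + 27*0^2 = 2916 + 0 = 2916
Delta = -16 * (2916) = -46656
Delta mod 19 = 8

Delta = 8 (mod 19)


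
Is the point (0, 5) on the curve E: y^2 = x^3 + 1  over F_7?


Check whether y^2 = x^3 + 0 x + 1 (mod 7) for (x, y) = (0, 5).
LHS: y^2 = 5^2 mod 7 = 4
RHS: x^3 + 0 x + 1 = 0^3 + 0*0 + 1 mod 7 = 1
LHS != RHS

No, not on the curve


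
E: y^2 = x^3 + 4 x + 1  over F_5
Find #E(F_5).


For each x in F_5, count y with y^2 = x^3 + 4 x + 1 mod 5:
  x = 0: RHS = 1, y in [1, 4]  -> 2 point(s)
  x = 1: RHS = 1, y in [1, 4]  -> 2 point(s)
  x = 3: RHS = 0, y in [0]  -> 1 point(s)
  x = 4: RHS = 1, y in [1, 4]  -> 2 point(s)
Affine points: 7. Add the point at infinity: total = 8.

#E(F_5) = 8


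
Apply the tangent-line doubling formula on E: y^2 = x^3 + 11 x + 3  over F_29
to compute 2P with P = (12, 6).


Doubling: s = (3 x1^2 + a) / (2 y1)
s = (3*12^2 + 11) / (2*6) mod 29 = 20
x3 = s^2 - 2 x1 mod 29 = 20^2 - 2*12 = 28
y3 = s (x1 - x3) - y1 mod 29 = 20 * (12 - 28) - 6 = 22

2P = (28, 22)


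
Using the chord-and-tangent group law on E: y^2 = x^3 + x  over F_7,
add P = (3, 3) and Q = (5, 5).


P != Q, so use the chord formula.
s = (y2 - y1) / (x2 - x1) = (2) / (2) mod 7 = 1
x3 = s^2 - x1 - x2 mod 7 = 1^2 - 3 - 5 = 0
y3 = s (x1 - x3) - y1 mod 7 = 1 * (3 - 0) - 3 = 0

P + Q = (0, 0)


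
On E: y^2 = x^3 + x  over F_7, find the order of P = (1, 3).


Compute successive multiples of P until we hit O:
  1P = (1, 3)
  2P = (0, 0)
  3P = (1, 4)
  4P = O

ord(P) = 4


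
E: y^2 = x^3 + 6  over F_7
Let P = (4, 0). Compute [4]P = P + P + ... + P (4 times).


k = 4 = 100_2 (binary, LSB first: 001)
Double-and-add from P = (4, 0):
  bit 0 = 0: acc unchanged = O
  bit 1 = 0: acc unchanged = O
  bit 2 = 1: acc = O + O = O

4P = O


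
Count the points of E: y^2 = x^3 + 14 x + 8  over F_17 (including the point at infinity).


For each x in F_17, count y with y^2 = x^3 + 14 x + 8 mod 17:
  x = 0: RHS = 8, y in [5, 12]  -> 2 point(s)
  x = 3: RHS = 9, y in [3, 14]  -> 2 point(s)
  x = 4: RHS = 9, y in [3, 14]  -> 2 point(s)
  x = 5: RHS = 16, y in [4, 13]  -> 2 point(s)
  x = 6: RHS = 2, y in [6, 11]  -> 2 point(s)
  x = 9: RHS = 13, y in [8, 9]  -> 2 point(s)
  x = 10: RHS = 9, y in [3, 14]  -> 2 point(s)
  x = 12: RHS = 0, y in [0]  -> 1 point(s)
Affine points: 15. Add the point at infinity: total = 16.

#E(F_17) = 16


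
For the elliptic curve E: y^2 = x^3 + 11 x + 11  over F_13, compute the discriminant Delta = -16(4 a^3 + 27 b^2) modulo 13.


4 a^3 + 27 b^2 = 4*11^3 + 27*11^2 = 5324 + 3267 = 8591
Delta = -16 * (8591) = -137456
Delta mod 13 = 6

Delta = 6 (mod 13)


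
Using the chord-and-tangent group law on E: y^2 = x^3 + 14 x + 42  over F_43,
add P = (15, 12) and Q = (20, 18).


P != Q, so use the chord formula.
s = (y2 - y1) / (x2 - x1) = (6) / (5) mod 43 = 27
x3 = s^2 - x1 - x2 mod 43 = 27^2 - 15 - 20 = 6
y3 = s (x1 - x3) - y1 mod 43 = 27 * (15 - 6) - 12 = 16

P + Q = (6, 16)


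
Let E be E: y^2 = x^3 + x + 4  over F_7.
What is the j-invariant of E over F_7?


Delta = -16(4 a^3 + 27 b^2) mod 7 = 3
-1728 * (4 a)^3 = -1728 * (4*1)^3 mod 7 = 1
j = 1 * 3^(-1) mod 7 = 5

j = 5 (mod 7)


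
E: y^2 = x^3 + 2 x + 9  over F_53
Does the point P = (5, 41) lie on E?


Check whether y^2 = x^3 + 2 x + 9 (mod 53) for (x, y) = (5, 41).
LHS: y^2 = 41^2 mod 53 = 38
RHS: x^3 + 2 x + 9 = 5^3 + 2*5 + 9 mod 53 = 38
LHS = RHS

Yes, on the curve


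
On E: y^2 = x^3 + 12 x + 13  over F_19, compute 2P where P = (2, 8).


Doubling: s = (3 x1^2 + a) / (2 y1)
s = (3*2^2 + 12) / (2*8) mod 19 = 11
x3 = s^2 - 2 x1 mod 19 = 11^2 - 2*2 = 3
y3 = s (x1 - x3) - y1 mod 19 = 11 * (2 - 3) - 8 = 0

2P = (3, 0)


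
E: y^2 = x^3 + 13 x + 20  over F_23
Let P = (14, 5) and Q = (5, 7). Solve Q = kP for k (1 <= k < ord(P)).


Enumerate multiples of P until we hit Q = (5, 7):
  1P = (14, 5)
  2P = (22, 11)
  3P = (12, 8)
  4P = (5, 16)
  5P = (16, 0)
  6P = (5, 7)
Match found at i = 6.

k = 6


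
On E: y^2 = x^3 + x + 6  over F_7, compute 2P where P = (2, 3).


k = 2 = 10_2 (binary, LSB first: 01)
Double-and-add from P = (2, 3):
  bit 0 = 0: acc unchanged = O
  bit 1 = 1: acc = O + (4, 2) = (4, 2)

2P = (4, 2)


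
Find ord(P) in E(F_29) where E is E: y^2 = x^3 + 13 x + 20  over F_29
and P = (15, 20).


Compute successive multiples of P until we hit O:
  1P = (15, 20)
  2P = (6, 13)
  3P = (24, 2)
  4P = (23, 25)
  5P = (0, 22)
  6P = (1, 11)
  7P = (18, 5)
  8P = (21, 10)
  ... (continuing to 31P)
  31P = O

ord(P) = 31


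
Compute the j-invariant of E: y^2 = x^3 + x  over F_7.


Delta = -16(4 a^3 + 27 b^2) mod 7 = 6
-1728 * (4 a)^3 = -1728 * (4*1)^3 mod 7 = 1
j = 1 * 6^(-1) mod 7 = 6

j = 6 (mod 7)


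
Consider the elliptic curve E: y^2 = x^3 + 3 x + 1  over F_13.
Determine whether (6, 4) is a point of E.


Check whether y^2 = x^3 + 3 x + 1 (mod 13) for (x, y) = (6, 4).
LHS: y^2 = 4^2 mod 13 = 3
RHS: x^3 + 3 x + 1 = 6^3 + 3*6 + 1 mod 13 = 1
LHS != RHS

No, not on the curve


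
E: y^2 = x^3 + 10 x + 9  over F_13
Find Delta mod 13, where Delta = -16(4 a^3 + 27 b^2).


4 a^3 + 27 b^2 = 4*10^3 + 27*9^2 = 4000 + 2187 = 6187
Delta = -16 * (6187) = -98992
Delta mod 13 = 3

Delta = 3 (mod 13)


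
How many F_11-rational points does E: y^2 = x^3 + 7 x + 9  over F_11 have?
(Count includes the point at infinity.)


For each x in F_11, count y with y^2 = x^3 + 7 x + 9 mod 11:
  x = 0: RHS = 9, y in [3, 8]  -> 2 point(s)
  x = 2: RHS = 9, y in [3, 8]  -> 2 point(s)
  x = 5: RHS = 4, y in [2, 9]  -> 2 point(s)
  x = 6: RHS = 3, y in [5, 6]  -> 2 point(s)
  x = 7: RHS = 5, y in [4, 7]  -> 2 point(s)
  x = 8: RHS = 5, y in [4, 7]  -> 2 point(s)
  x = 9: RHS = 9, y in [3, 8]  -> 2 point(s)
  x = 10: RHS = 1, y in [1, 10]  -> 2 point(s)
Affine points: 16. Add the point at infinity: total = 17.

#E(F_11) = 17


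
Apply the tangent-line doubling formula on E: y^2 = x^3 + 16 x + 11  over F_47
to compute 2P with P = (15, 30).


Doubling: s = (3 x1^2 + a) / (2 y1)
s = (3*15^2 + 16) / (2*30) mod 47 = 17
x3 = s^2 - 2 x1 mod 47 = 17^2 - 2*15 = 24
y3 = s (x1 - x3) - y1 mod 47 = 17 * (15 - 24) - 30 = 5

2P = (24, 5)


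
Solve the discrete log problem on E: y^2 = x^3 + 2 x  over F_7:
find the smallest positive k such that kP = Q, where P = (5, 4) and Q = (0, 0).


Enumerate multiples of P until we hit Q = (0, 0):
  1P = (5, 4)
  2P = (4, 3)
  3P = (6, 2)
  4P = (0, 0)
Match found at i = 4.

k = 4


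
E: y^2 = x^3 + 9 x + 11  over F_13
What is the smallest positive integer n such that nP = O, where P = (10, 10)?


Compute successive multiples of P until we hit O:
  1P = (10, 10)
  2P = (3, 0)
  3P = (10, 3)
  4P = O

ord(P) = 4


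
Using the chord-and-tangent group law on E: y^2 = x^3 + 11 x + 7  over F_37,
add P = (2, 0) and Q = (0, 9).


P != Q, so use the chord formula.
s = (y2 - y1) / (x2 - x1) = (9) / (35) mod 37 = 14
x3 = s^2 - x1 - x2 mod 37 = 14^2 - 2 - 0 = 9
y3 = s (x1 - x3) - y1 mod 37 = 14 * (2 - 9) - 0 = 13

P + Q = (9, 13)


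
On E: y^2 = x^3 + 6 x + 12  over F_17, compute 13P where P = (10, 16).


k = 13 = 1101_2 (binary, LSB first: 1011)
Double-and-add from P = (10, 16):
  bit 0 = 1: acc = O + (10, 16) = (10, 16)
  bit 1 = 0: acc unchanged = (10, 16)
  bit 2 = 1: acc = (10, 16) + (2, 10) = (13, 3)
  bit 3 = 1: acc = (13, 3) + (15, 14) = (15, 3)

13P = (15, 3)


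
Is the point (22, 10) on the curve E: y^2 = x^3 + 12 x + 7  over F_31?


Check whether y^2 = x^3 + 12 x + 7 (mod 31) for (x, y) = (22, 10).
LHS: y^2 = 10^2 mod 31 = 7
RHS: x^3 + 12 x + 7 = 22^3 + 12*22 + 7 mod 31 = 7
LHS = RHS

Yes, on the curve


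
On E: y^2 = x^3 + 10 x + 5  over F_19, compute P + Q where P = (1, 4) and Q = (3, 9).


P != Q, so use the chord formula.
s = (y2 - y1) / (x2 - x1) = (5) / (2) mod 19 = 12
x3 = s^2 - x1 - x2 mod 19 = 12^2 - 1 - 3 = 7
y3 = s (x1 - x3) - y1 mod 19 = 12 * (1 - 7) - 4 = 0

P + Q = (7, 0)


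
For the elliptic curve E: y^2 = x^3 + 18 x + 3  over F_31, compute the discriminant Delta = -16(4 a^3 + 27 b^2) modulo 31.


4 a^3 + 27 b^2 = 4*18^3 + 27*3^2 = 23328 + 243 = 23571
Delta = -16 * (23571) = -377136
Delta mod 31 = 10

Delta = 10 (mod 31)


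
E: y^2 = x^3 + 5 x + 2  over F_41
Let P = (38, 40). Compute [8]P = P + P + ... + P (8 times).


k = 8 = 1000_2 (binary, LSB first: 0001)
Double-and-add from P = (38, 40):
  bit 0 = 0: acc unchanged = O
  bit 1 = 0: acc unchanged = O
  bit 2 = 0: acc unchanged = O
  bit 3 = 1: acc = O + (38, 1) = (38, 1)

8P = (38, 1)


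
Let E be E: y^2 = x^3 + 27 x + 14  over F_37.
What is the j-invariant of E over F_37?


Delta = -16(4 a^3 + 27 b^2) mod 37 = 11
-1728 * (4 a)^3 = -1728 * (4*27)^3 mod 37 = 36
j = 36 * 11^(-1) mod 37 = 10

j = 10 (mod 37)


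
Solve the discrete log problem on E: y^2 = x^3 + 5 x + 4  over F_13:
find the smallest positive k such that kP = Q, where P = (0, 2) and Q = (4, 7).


Enumerate multiples of P until we hit Q = (4, 7):
  1P = (0, 2)
  2P = (4, 6)
  3P = (10, 1)
  4P = (6, 9)
  5P = (8, 6)
  6P = (2, 10)
  7P = (1, 7)
  8P = (11, 8)
  9P = (11, 5)
  10P = (1, 6)
  11P = (2, 3)
  12P = (8, 7)
  13P = (6, 4)
  14P = (10, 12)
  15P = (4, 7)
Match found at i = 15.

k = 15


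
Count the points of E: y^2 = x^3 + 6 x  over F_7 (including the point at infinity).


For each x in F_7, count y with y^2 = x^3 + 6 x + 0 mod 7:
  x = 0: RHS = 0, y in [0]  -> 1 point(s)
  x = 1: RHS = 0, y in [0]  -> 1 point(s)
  x = 4: RHS = 4, y in [2, 5]  -> 2 point(s)
  x = 5: RHS = 1, y in [1, 6]  -> 2 point(s)
  x = 6: RHS = 0, y in [0]  -> 1 point(s)
Affine points: 7. Add the point at infinity: total = 8.

#E(F_7) = 8


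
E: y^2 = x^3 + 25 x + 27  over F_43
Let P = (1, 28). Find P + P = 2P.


Doubling: s = (3 x1^2 + a) / (2 y1)
s = (3*1^2 + 25) / (2*28) mod 43 = 22
x3 = s^2 - 2 x1 mod 43 = 22^2 - 2*1 = 9
y3 = s (x1 - x3) - y1 mod 43 = 22 * (1 - 9) - 28 = 11

2P = (9, 11)


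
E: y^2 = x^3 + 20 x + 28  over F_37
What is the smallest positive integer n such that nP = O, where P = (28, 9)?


Compute successive multiples of P until we hit O:
  1P = (28, 9)
  2P = (8, 16)
  3P = (31, 5)
  4P = (25, 24)
  5P = (9, 7)
  6P = (16, 2)
  7P = (27, 7)
  8P = (23, 1)
  ... (continuing to 43P)
  43P = O

ord(P) = 43


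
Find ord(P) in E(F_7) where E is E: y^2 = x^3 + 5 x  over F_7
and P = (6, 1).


Compute successive multiples of P until we hit O:
  1P = (6, 1)
  2P = (4, 0)
  3P = (6, 6)
  4P = O

ord(P) = 4


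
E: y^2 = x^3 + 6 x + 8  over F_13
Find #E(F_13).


For each x in F_13, count y with y^2 = x^3 + 6 x + 8 mod 13:
  x = 3: RHS = 1, y in [1, 12]  -> 2 point(s)
  x = 6: RHS = 0, y in [0]  -> 1 point(s)
  x = 7: RHS = 3, y in [4, 9]  -> 2 point(s)
  x = 8: RHS = 9, y in [3, 10]  -> 2 point(s)
  x = 11: RHS = 1, y in [1, 12]  -> 2 point(s)
  x = 12: RHS = 1, y in [1, 12]  -> 2 point(s)
Affine points: 11. Add the point at infinity: total = 12.

#E(F_13) = 12


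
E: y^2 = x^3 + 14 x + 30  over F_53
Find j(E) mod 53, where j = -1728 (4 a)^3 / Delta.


Delta = -16(4 a^3 + 27 b^2) mod 53 = 34
-1728 * (4 a)^3 = -1728 * (4*14)^3 mod 53 = 37
j = 37 * 34^(-1) mod 53 = 12

j = 12 (mod 53)


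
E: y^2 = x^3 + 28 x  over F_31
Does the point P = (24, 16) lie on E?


Check whether y^2 = x^3 + 28 x + 0 (mod 31) for (x, y) = (24, 16).
LHS: y^2 = 16^2 mod 31 = 8
RHS: x^3 + 28 x + 0 = 24^3 + 28*24 + 0 mod 31 = 19
LHS != RHS

No, not on the curve


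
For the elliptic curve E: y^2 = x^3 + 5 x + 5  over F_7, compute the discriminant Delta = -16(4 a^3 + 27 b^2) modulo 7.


4 a^3 + 27 b^2 = 4*5^3 + 27*5^2 = 500 + 675 = 1175
Delta = -16 * (1175) = -18800
Delta mod 7 = 2

Delta = 2 (mod 7)


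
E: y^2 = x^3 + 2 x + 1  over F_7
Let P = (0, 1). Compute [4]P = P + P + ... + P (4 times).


k = 4 = 100_2 (binary, LSB first: 001)
Double-and-add from P = (0, 1):
  bit 0 = 0: acc unchanged = O
  bit 1 = 0: acc unchanged = O
  bit 2 = 1: acc = O + (0, 6) = (0, 6)

4P = (0, 6)


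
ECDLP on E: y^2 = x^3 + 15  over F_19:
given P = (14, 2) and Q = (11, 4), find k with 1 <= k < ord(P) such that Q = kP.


Enumerate multiples of P until we hit Q = (11, 4):
  1P = (14, 2)
  2P = (16, 8)
  3P = (17, 8)
  4P = (11, 4)
Match found at i = 4.

k = 4


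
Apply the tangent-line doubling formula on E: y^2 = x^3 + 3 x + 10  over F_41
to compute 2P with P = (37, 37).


Doubling: s = (3 x1^2 + a) / (2 y1)
s = (3*37^2 + 3) / (2*37) mod 41 = 9
x3 = s^2 - 2 x1 mod 41 = 9^2 - 2*37 = 7
y3 = s (x1 - x3) - y1 mod 41 = 9 * (37 - 7) - 37 = 28

2P = (7, 28)


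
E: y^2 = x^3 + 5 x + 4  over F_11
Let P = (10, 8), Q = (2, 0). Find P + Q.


P != Q, so use the chord formula.
s = (y2 - y1) / (x2 - x1) = (3) / (3) mod 11 = 1
x3 = s^2 - x1 - x2 mod 11 = 1^2 - 10 - 2 = 0
y3 = s (x1 - x3) - y1 mod 11 = 1 * (10 - 0) - 8 = 2

P + Q = (0, 2)


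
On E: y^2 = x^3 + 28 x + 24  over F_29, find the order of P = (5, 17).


Compute successive multiples of P until we hit O:
  1P = (5, 17)
  2P = (13, 27)
  3P = (18, 3)
  4P = (19, 7)
  5P = (28, 16)
  6P = (21, 19)
  7P = (8, 8)
  8P = (25, 14)
  ... (continuing to 18P)
  18P = O

ord(P) = 18


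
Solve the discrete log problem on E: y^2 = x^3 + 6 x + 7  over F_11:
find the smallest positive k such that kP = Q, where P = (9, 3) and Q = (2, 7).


Enumerate multiples of P until we hit Q = (2, 7):
  1P = (9, 3)
  2P = (2, 7)
Match found at i = 2.

k = 2


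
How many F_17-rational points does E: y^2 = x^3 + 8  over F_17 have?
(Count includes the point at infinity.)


For each x in F_17, count y with y^2 = x^3 + 0 x + 8 mod 17:
  x = 0: RHS = 8, y in [5, 12]  -> 2 point(s)
  x = 1: RHS = 9, y in [3, 14]  -> 2 point(s)
  x = 2: RHS = 16, y in [4, 13]  -> 2 point(s)
  x = 3: RHS = 1, y in [1, 16]  -> 2 point(s)
  x = 4: RHS = 4, y in [2, 15]  -> 2 point(s)
  x = 11: RHS = 13, y in [8, 9]  -> 2 point(s)
  x = 12: RHS = 2, y in [6, 11]  -> 2 point(s)
  x = 14: RHS = 15, y in [7, 10]  -> 2 point(s)
  x = 15: RHS = 0, y in [0]  -> 1 point(s)
Affine points: 17. Add the point at infinity: total = 18.

#E(F_17) = 18
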